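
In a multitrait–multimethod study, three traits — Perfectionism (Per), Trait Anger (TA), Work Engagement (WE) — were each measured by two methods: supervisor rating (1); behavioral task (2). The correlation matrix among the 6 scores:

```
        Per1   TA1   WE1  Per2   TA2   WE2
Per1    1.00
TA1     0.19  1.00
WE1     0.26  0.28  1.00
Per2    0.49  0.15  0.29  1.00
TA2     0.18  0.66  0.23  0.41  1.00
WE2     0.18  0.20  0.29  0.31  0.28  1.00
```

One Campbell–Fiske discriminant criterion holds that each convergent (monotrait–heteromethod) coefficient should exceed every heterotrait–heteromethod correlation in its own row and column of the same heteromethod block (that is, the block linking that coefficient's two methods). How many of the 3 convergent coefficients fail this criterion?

1

Checking each validity diagonal entry against its comparison values:
Per (methods 1·2): 0.49 vs {0.18, 0.15, 0.18, 0.29} → pass.
TA (methods 1·2): 0.66 vs {0.15, 0.18, 0.20, 0.23} → pass.
WE (methods 1·2): 0.29 vs {0.29, 0.18, 0.23, 0.20} → fail.
1 of 3 fail.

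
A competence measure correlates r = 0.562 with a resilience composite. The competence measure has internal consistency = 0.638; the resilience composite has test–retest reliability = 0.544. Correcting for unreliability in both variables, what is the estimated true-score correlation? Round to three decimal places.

r_true = r_obs / √(r_xx · r_yy) = 0.562 / √(0.638 × 0.544) = 0.562 / √0.347072 = 0.562 / 0.5891 ≈ 0.954.

0.954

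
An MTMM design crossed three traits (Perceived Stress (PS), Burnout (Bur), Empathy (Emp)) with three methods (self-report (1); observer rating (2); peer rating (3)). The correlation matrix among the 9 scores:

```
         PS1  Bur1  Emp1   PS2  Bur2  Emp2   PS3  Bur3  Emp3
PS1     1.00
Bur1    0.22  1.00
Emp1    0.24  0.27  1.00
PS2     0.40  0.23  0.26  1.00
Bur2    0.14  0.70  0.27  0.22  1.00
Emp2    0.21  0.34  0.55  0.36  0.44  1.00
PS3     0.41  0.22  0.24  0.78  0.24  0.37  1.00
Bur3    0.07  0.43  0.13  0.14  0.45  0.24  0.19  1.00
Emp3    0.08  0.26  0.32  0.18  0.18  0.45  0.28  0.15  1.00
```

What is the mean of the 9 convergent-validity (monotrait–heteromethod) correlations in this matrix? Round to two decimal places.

Convergent values: 0.40, 0.41, 0.78, 0.70, 0.43, 0.45, 0.55, 0.32, 0.45; mean = 4.49/9 = 0.50.

0.50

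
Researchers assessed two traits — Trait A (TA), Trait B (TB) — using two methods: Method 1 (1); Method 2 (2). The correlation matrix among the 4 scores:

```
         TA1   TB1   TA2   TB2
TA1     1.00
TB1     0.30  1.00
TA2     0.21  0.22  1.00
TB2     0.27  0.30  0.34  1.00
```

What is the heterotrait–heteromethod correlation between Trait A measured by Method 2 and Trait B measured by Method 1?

Different traits and methods: r(TA2, TB1) = 0.22.

0.22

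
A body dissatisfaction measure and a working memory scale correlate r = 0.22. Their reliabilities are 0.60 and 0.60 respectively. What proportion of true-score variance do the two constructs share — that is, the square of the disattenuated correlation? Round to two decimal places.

Disattenuated r = 0.22 / √(0.60 × 0.60) = 0.22 / 0.6000 = 0.3667.
Shared true-score variance = 0.3667² = 0.1345 ≈ 0.13.

0.13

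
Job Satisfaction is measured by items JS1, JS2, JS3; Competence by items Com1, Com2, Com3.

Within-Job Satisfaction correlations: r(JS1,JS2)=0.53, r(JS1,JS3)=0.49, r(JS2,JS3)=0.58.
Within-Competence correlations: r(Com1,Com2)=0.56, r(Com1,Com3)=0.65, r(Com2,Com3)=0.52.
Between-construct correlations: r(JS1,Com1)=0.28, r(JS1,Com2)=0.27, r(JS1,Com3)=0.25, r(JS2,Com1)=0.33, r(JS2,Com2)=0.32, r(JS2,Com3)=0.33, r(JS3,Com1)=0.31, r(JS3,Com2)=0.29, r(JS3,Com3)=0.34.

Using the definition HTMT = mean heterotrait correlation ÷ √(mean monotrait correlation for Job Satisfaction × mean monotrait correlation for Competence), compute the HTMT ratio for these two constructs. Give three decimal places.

0.545

Mean between = 2.72/9 = 0.3022.
Mean within-JS = 1.60/3 = 0.5333; mean within-Com = 1.73/3 = 0.5767.
Geometric mean = √(0.5333 × 0.5767) = 0.5546.
HTMT = 0.3022 / 0.5546 = 0.545.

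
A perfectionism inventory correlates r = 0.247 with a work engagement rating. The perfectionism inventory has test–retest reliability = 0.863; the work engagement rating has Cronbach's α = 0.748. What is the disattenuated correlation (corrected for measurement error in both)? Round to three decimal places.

r_true = r_obs / √(r_xx · r_yy) = 0.247 / √(0.863 × 0.748) = 0.247 / √0.645524 = 0.247 / 0.8034 ≈ 0.307.

0.307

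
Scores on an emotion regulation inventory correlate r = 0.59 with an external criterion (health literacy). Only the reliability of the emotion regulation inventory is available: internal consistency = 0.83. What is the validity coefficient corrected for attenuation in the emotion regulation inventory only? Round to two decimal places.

Single correction: r_c = r_obs / √r_xx = 0.59 / √0.83 = 0.59 / 0.9110 ≈ 0.65.

0.65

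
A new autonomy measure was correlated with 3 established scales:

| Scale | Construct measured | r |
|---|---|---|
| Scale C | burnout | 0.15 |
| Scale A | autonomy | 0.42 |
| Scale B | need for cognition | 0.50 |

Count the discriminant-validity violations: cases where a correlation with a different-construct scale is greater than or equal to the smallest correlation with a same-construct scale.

Convergent (same construct = autonomy): Scale A.
Smallest convergent = 0.42. Discriminant values: 0.15, 0.50; count ≥ 0.42 → 1.

1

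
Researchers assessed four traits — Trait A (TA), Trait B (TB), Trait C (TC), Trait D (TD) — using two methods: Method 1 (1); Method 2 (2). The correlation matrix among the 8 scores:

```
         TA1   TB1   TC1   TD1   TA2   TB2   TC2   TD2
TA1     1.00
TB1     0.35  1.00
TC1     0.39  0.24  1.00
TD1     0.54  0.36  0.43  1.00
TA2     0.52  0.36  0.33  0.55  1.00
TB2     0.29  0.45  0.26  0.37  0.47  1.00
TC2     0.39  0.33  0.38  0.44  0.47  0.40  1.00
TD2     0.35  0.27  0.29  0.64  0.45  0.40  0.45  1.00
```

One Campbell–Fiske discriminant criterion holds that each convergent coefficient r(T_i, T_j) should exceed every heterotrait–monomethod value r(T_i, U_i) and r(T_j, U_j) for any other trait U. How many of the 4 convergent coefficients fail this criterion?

Each convergent coefficient versus the relevant comparison correlations:
TA (methods 1·2): 0.52 vs {0.35, 0.47, 0.39, 0.47, 0.54, 0.45} → fail.
TB (methods 1·2): 0.45 vs {0.35, 0.47, 0.24, 0.40, 0.36, 0.40} → fail.
TC (methods 1·2): 0.38 vs {0.39, 0.47, 0.24, 0.40, 0.43, 0.45} → fail.
TD (methods 1·2): 0.64 vs {0.54, 0.45, 0.36, 0.40, 0.43, 0.45} → pass.
3 of 4 fail.

3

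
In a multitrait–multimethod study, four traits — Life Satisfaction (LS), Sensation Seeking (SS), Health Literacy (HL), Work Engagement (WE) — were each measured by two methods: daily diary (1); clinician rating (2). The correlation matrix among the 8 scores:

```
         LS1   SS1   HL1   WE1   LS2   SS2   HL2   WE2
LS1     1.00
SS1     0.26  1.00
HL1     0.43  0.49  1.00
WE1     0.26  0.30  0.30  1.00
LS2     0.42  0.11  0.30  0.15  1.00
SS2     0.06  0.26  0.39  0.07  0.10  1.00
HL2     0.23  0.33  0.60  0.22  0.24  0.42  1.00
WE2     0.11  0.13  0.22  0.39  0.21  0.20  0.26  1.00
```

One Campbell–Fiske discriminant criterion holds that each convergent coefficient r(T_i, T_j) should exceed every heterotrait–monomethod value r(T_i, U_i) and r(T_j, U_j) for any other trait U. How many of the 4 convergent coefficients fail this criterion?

Checking each validity diagonal entry against its comparison values:
LS (methods 1·2): 0.42 vs {0.26, 0.10, 0.43, 0.24, 0.26, 0.21} → fail.
SS (methods 1·2): 0.26 vs {0.26, 0.10, 0.49, 0.42, 0.30, 0.20} → fail.
HL (methods 1·2): 0.60 vs {0.43, 0.24, 0.49, 0.42, 0.30, 0.26} → pass.
WE (methods 1·2): 0.39 vs {0.26, 0.21, 0.30, 0.20, 0.30, 0.26} → pass.
2 of 4 fail.

2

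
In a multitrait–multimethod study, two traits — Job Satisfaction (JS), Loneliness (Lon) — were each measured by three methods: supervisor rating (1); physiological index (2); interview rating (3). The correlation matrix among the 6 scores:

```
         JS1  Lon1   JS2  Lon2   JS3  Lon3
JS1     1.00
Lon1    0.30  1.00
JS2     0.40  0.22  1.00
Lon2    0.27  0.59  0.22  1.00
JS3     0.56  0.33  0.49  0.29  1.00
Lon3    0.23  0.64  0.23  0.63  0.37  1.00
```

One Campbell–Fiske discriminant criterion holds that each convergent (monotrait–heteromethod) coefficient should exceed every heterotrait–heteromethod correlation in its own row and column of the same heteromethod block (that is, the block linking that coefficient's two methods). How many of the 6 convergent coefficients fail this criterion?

Checking each validity diagonal entry against its comparison values:
JS (methods 1·2): 0.40 vs {0.27, 0.22} → pass.
JS (methods 1·3): 0.56 vs {0.23, 0.33} → pass.
JS (methods 2·3): 0.49 vs {0.23, 0.29} → pass.
Lon (methods 1·2): 0.59 vs {0.22, 0.27} → pass.
Lon (methods 1·3): 0.64 vs {0.33, 0.23} → pass.
Lon (methods 2·3): 0.63 vs {0.29, 0.23} → pass.
0 of 6 fail.

0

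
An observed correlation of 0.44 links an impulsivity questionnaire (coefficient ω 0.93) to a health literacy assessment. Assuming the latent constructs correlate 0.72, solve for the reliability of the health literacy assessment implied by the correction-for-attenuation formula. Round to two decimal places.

0.40

r_true = r_obs / √(r_xx · r_yy) ⇒ 0.72 = 0.44 / √(0.93 · r_yy).
√(0.93 · r_yy) = 0.44 / 0.72 = 0.6111; 0.93 · r_yy = 0.3734; r_yy = 0.3734 / 0.93 ≈ 0.40.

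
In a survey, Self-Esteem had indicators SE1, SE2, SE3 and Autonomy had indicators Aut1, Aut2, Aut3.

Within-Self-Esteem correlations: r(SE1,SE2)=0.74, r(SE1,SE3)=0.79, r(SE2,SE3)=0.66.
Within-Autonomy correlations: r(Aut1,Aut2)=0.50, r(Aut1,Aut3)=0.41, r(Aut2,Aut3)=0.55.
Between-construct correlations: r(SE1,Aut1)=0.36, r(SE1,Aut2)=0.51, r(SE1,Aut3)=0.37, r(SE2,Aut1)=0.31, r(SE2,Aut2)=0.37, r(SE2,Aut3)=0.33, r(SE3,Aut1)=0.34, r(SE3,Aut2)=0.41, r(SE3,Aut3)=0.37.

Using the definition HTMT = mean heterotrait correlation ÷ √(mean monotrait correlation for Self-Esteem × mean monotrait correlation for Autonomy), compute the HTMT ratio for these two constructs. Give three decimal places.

Mean between = 3.37/9 = 0.3744.
Mean within-SE = 2.19/3 = 0.7300; mean within-Aut = 1.46/3 = 0.4867.
Geometric mean = √(0.7300 × 0.4867) = 0.5961.
HTMT = 0.3744 / 0.5961 = 0.628.

0.628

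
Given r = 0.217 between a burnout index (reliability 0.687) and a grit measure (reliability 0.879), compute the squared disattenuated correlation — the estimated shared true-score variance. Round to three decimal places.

Disattenuated r = 0.217 / √(0.687 × 0.879) = 0.217 / 0.7771 = 0.2792.
Shared true-score variance = 0.2792² = 0.0780 ≈ 0.078.

0.078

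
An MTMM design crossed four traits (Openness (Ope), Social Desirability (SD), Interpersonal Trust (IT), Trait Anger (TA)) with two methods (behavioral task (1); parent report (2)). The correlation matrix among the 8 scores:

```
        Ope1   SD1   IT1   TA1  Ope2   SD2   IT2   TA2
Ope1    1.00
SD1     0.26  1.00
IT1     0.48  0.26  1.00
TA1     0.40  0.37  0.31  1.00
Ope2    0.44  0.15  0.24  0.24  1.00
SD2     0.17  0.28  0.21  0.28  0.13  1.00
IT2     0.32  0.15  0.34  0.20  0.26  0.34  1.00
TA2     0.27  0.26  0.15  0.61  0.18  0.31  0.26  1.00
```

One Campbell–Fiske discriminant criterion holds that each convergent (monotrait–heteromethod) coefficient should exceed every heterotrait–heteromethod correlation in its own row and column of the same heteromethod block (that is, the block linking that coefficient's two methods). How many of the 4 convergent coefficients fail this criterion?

Checking each validity diagonal entry against its comparison values:
Ope (methods 1·2): 0.44 vs {0.17, 0.15, 0.32, 0.24, 0.27, 0.24} → pass.
SD (methods 1·2): 0.28 vs {0.15, 0.17, 0.15, 0.21, 0.26, 0.28} → fail.
IT (methods 1·2): 0.34 vs {0.24, 0.32, 0.21, 0.15, 0.15, 0.20} → pass.
TA (methods 1·2): 0.61 vs {0.24, 0.27, 0.28, 0.26, 0.20, 0.15} → pass.
1 of 4 fail.

1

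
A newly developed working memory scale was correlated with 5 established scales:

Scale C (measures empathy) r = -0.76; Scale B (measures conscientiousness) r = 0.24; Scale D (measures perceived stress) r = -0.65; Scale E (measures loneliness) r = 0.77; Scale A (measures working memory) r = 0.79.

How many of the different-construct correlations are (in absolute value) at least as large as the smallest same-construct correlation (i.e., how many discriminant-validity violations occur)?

Convergent (same construct = working memory): Scale A.
Smallest convergent = 0.79. Discriminant |r|: 0.76, 0.24, 0.65, 0.77; count ≥ 0.79 → 0.

0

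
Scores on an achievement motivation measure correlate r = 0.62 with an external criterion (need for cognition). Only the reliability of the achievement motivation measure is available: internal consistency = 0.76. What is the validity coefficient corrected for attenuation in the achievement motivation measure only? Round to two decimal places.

0.71

Single correction: r_c = r_obs / √r_xx = 0.62 / √0.76 = 0.62 / 0.8718 ≈ 0.71.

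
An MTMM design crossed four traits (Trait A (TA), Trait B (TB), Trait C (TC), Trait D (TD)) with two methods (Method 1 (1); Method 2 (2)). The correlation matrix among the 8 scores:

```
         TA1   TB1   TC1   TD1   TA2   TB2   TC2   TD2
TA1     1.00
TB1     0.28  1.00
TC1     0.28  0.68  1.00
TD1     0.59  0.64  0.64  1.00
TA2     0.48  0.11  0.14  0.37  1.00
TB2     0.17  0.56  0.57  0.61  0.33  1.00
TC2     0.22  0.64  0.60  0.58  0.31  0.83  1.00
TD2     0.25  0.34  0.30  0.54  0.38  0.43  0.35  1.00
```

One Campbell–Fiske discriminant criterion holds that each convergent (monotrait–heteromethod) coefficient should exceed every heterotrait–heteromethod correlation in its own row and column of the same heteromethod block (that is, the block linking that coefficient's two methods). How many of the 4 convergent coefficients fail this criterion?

Checking each validity diagonal entry against its comparison values:
TA (methods 1·2): 0.48 vs {0.17, 0.11, 0.22, 0.14, 0.25, 0.37} → pass.
TB (methods 1·2): 0.56 vs {0.11, 0.17, 0.64, 0.57, 0.34, 0.61} → fail.
TC (methods 1·2): 0.60 vs {0.14, 0.22, 0.57, 0.64, 0.30, 0.58} → fail.
TD (methods 1·2): 0.54 vs {0.37, 0.25, 0.61, 0.34, 0.58, 0.30} → fail.
3 of 4 fail.

3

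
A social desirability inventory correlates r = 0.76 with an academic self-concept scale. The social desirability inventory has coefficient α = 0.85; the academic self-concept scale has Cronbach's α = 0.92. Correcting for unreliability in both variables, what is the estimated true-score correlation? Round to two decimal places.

r_true = r_obs / √(r_xx · r_yy) = 0.76 / √(0.85 × 0.92) = 0.76 / √0.7820 = 0.76 / 0.8843 ≈ 0.86.

0.86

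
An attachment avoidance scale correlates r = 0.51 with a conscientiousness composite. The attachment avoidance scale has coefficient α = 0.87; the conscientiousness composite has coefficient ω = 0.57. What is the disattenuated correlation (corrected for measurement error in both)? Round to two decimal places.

0.72

r_true = r_obs / √(r_xx · r_yy) = 0.51 / √(0.87 × 0.57) = 0.51 / √0.4959 = 0.51 / 0.7042 ≈ 0.72.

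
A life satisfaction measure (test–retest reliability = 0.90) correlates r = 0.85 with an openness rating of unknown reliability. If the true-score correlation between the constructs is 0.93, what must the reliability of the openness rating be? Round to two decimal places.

r_true = r_obs / √(r_xx · r_yy) ⇒ 0.93 = 0.85 / √(0.90 · r_yy).
√(0.90 · r_yy) = 0.85 / 0.93 = 0.9140; 0.90 · r_yy = 0.8354; r_yy = 0.8354 / 0.90 ≈ 0.93.

0.93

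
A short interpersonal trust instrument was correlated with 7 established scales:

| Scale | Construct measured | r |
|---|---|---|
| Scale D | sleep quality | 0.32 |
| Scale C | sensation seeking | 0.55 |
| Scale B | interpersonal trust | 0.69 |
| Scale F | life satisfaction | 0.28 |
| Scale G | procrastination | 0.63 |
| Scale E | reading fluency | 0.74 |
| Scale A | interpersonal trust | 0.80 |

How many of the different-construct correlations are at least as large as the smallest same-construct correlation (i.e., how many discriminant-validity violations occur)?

1

Convergent (same construct = interpersonal trust): Scale B, Scale A.
Smallest convergent = 0.69. Discriminant values: 0.32, 0.55, 0.28, 0.63, 0.74; count ≥ 0.69 → 1.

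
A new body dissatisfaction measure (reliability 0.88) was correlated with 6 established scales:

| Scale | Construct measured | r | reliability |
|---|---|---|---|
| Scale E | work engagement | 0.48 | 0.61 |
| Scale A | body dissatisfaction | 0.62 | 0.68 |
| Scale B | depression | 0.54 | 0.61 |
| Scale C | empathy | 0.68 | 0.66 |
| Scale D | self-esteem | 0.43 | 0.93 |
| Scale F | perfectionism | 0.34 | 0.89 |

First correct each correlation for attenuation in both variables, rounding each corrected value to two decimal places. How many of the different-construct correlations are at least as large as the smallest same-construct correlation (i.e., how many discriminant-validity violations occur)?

Disattenuated r (r / √(r_scale · r_new)):
  Scale E (disc): 0.48 / √(0.61·0.88) = 0.66
  Scale A (conv): 0.62 / √(0.68·0.88) = 0.80
  Scale B (disc): 0.54 / √(0.61·0.88) = 0.74
  Scale C (disc): 0.68 / √(0.66·0.88) = 0.89
  Scale D (disc): 0.43 / √(0.93·0.88) = 0.48
  Scale F (disc): 0.34 / √(0.89·0.88) = 0.38
Smallest convergent = 0.80. Discriminant values: 0.66, 0.74, 0.89, 0.48, 0.38; count ≥ 0.80 → 1.

1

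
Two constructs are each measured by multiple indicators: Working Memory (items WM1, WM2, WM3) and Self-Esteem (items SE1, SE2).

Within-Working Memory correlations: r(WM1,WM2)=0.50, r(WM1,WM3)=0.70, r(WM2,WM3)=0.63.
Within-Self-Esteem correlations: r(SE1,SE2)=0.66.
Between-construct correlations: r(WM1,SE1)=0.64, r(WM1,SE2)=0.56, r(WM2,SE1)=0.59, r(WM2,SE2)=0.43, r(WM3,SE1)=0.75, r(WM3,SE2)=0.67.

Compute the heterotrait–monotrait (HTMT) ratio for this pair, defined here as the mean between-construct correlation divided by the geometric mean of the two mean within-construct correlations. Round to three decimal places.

Mean heterotrait r = 3.64/6 = 0.6067.
Mean within-WM = 1.83/3 = 0.6100; mean within-SE = 0.66/1 = 0.6600.
Geometric mean = √(0.6100 × 0.6600) = 0.6345.
HTMT = 0.6067 / 0.6345 = 0.956.

0.956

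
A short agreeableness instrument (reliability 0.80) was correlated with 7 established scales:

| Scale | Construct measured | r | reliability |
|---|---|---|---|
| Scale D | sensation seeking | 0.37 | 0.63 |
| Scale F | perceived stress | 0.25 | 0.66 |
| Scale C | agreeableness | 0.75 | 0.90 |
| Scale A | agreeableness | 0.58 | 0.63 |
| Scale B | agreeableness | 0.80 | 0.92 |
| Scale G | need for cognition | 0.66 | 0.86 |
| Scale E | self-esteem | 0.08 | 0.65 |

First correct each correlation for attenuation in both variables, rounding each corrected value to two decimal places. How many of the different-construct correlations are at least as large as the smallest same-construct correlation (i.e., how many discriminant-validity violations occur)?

Disattenuated r (r / √(r_scale · r_new)):
  Scale D (disc): 0.37 / √(0.63·0.80) = 0.52
  Scale F (disc): 0.25 / √(0.66·0.80) = 0.34
  Scale C (conv): 0.75 / √(0.90·0.80) = 0.88
  Scale A (conv): 0.58 / √(0.63·0.80) = 0.82
  Scale B (conv): 0.80 / √(0.92·0.80) = 0.93
  Scale G (disc): 0.66 / √(0.86·0.80) = 0.80
  Scale E (disc): 0.08 / √(0.65·0.80) = 0.11
Smallest convergent = 0.82. Discriminant values: 0.52, 0.34, 0.80, 0.11; count ≥ 0.82 → 0.

0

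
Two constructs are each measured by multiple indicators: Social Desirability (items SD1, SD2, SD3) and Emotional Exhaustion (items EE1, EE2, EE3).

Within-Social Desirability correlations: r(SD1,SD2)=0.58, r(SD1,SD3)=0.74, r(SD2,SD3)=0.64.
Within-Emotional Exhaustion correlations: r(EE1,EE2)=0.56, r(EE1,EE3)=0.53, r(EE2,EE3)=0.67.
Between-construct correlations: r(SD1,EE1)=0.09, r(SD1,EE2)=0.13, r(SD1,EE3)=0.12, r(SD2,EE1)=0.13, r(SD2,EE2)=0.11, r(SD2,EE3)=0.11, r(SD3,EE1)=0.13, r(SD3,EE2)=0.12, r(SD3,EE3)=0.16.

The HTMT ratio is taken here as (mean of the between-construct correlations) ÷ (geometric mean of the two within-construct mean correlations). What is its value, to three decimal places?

0.197

Mean heterotrait r = 1.10/9 = 0.1222.
Mean within-SD = 1.96/3 = 0.6533; mean within-EE = 1.76/3 = 0.5867.
Geometric mean = √(0.6533 × 0.5867) = 0.6191.
HTMT = 0.1222 / 0.6191 = 0.197.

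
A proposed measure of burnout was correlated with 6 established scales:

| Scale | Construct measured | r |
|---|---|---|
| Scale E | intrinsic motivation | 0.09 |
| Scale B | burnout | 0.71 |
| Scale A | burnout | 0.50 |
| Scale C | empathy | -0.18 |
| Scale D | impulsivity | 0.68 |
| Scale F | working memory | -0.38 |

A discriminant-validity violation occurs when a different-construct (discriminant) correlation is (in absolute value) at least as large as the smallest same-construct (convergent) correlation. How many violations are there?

1

Convergent (same construct = burnout): Scale B, Scale A.
Smallest convergent = 0.50. Discriminant |r|: 0.09, 0.18, 0.68, 0.38; count ≥ 0.50 → 1.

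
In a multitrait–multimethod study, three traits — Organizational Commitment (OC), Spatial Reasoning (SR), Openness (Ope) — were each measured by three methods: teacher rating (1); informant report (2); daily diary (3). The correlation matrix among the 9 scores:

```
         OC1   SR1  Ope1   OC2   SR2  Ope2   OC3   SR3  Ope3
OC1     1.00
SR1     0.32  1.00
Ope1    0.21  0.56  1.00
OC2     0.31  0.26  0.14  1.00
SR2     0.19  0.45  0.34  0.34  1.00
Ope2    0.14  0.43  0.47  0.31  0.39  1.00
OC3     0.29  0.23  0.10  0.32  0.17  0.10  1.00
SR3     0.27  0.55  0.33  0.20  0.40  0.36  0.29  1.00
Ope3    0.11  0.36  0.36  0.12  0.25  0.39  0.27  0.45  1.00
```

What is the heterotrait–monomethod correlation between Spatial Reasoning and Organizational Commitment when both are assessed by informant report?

0.34

Different traits, same method: r(SR2, OC2) = 0.34.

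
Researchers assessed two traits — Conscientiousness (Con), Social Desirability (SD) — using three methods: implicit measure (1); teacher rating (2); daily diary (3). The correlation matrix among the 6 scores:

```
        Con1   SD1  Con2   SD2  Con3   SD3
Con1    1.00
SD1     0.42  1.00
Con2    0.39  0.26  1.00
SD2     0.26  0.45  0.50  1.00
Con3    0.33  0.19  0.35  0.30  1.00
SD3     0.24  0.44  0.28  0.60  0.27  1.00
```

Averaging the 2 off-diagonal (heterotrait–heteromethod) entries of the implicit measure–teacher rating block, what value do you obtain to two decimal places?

HTHM values (method 1 × method 2): 0.26, 0.26; mean = 0.52/2 = 0.26.

0.26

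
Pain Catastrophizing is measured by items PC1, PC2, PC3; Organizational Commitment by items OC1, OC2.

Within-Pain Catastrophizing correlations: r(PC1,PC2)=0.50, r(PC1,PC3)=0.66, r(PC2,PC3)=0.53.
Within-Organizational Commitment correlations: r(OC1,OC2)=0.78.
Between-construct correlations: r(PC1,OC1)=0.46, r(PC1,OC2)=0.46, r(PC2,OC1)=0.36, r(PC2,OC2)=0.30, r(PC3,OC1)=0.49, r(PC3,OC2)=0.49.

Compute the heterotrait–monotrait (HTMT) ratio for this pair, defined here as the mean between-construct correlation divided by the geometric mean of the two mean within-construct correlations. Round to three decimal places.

0.644

Mean between = 2.56/6 = 0.4267.
Mean within-PC = 1.69/3 = 0.5633; mean within-OC = 0.78/1 = 0.7800.
Geometric mean = √(0.5633 × 0.7800) = 0.6629.
HTMT = 0.4267 / 0.6629 = 0.644.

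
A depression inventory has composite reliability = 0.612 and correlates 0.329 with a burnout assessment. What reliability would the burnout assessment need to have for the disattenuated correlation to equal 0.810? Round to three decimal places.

r_true = r_obs / √(r_xx · r_yy) ⇒ 0.810 = 0.329 / √(0.612 · r_yy).
√(0.612 · r_yy) = 0.329 / 0.810 = 0.4062; 0.612 · r_yy = 0.1650; r_yy = 0.1650 / 0.612 ≈ 0.270.

0.270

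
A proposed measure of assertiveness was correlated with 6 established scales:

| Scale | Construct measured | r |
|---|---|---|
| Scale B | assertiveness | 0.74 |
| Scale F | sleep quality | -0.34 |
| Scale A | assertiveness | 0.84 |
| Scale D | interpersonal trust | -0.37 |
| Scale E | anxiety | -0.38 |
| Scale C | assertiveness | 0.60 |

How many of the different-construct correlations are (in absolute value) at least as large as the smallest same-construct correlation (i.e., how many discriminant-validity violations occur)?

0

Convergent (same construct = assertiveness): Scale B, Scale A, Scale C.
Smallest convergent = 0.60. Discriminant |r|: 0.34, 0.37, 0.38; count ≥ 0.60 → 0.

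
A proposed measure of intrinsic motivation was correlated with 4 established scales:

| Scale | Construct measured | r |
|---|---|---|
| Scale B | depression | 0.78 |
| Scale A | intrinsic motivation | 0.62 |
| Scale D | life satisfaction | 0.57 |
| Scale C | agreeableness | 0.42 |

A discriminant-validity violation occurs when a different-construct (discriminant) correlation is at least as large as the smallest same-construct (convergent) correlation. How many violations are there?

1

Convergent (same construct = intrinsic motivation): Scale A.
Smallest convergent = 0.62. Discriminant values: 0.78, 0.57, 0.42; count ≥ 0.62 → 1.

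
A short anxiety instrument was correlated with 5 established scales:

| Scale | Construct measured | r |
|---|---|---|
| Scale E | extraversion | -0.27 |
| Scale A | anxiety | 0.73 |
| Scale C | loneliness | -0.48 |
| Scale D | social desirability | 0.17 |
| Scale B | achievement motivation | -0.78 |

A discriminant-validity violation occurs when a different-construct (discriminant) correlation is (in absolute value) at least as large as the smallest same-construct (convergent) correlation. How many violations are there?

Convergent (same construct = anxiety): Scale A.
Smallest convergent = 0.73. Discriminant |r|: 0.27, 0.48, 0.17, 0.78; count ≥ 0.73 → 1.

1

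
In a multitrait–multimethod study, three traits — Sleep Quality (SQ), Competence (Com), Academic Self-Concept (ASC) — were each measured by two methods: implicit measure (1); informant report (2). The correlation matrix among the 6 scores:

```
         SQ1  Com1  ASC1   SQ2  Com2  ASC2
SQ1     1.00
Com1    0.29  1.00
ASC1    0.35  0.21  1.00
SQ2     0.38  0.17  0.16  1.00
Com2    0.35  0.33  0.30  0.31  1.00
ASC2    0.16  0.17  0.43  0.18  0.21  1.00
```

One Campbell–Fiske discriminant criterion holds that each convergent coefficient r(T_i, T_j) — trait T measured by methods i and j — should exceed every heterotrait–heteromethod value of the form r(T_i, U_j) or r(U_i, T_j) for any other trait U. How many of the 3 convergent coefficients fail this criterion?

Convergent coefficients and their comparison sets:
SQ (methods 1·2): 0.38 vs {0.35, 0.17, 0.16, 0.16} → pass.
Com (methods 1·2): 0.33 vs {0.17, 0.35, 0.17, 0.30} → fail.
ASC (methods 1·2): 0.43 vs {0.16, 0.16, 0.30, 0.17} → pass.
1 of 3 fail.

1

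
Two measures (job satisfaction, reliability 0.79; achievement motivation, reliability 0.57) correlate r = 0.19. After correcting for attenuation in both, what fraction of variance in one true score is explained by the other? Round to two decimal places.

Disattenuated r = 0.19 / √(0.79 × 0.57) = 0.19 / 0.6710 = 0.2832.
Shared true-score variance = 0.2832² = 0.0802 ≈ 0.08.

0.08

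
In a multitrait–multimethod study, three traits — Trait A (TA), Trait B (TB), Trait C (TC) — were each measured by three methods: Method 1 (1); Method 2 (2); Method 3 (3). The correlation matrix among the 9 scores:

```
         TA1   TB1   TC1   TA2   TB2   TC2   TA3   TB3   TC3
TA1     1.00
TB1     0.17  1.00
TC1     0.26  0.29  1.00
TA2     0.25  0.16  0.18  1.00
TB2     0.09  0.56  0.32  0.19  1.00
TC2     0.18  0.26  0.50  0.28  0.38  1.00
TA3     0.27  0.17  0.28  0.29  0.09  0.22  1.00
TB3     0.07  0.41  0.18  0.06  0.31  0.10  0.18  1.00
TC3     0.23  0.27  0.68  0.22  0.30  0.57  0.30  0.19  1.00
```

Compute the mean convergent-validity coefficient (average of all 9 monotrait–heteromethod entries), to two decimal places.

0.43

Convergent values: 0.25, 0.27, 0.29, 0.56, 0.41, 0.31, 0.50, 0.68, 0.57; mean = 3.84/9 = 0.43.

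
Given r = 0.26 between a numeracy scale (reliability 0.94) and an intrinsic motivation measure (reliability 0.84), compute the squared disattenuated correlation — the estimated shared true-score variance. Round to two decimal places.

0.09

Disattenuated r = 0.26 / √(0.94 × 0.84) = 0.26 / 0.8886 = 0.2926.
Shared true-score variance = 0.2926² = 0.0856 ≈ 0.09.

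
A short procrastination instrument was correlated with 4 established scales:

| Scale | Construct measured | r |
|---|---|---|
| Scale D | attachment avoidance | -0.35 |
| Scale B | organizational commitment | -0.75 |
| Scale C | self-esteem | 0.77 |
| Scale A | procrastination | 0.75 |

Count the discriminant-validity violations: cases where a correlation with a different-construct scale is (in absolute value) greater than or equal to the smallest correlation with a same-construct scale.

2

Convergent (same construct = procrastination): Scale A.
Smallest convergent = 0.75. Discriminant |r|: 0.35, 0.75, 0.77; count ≥ 0.75 → 2.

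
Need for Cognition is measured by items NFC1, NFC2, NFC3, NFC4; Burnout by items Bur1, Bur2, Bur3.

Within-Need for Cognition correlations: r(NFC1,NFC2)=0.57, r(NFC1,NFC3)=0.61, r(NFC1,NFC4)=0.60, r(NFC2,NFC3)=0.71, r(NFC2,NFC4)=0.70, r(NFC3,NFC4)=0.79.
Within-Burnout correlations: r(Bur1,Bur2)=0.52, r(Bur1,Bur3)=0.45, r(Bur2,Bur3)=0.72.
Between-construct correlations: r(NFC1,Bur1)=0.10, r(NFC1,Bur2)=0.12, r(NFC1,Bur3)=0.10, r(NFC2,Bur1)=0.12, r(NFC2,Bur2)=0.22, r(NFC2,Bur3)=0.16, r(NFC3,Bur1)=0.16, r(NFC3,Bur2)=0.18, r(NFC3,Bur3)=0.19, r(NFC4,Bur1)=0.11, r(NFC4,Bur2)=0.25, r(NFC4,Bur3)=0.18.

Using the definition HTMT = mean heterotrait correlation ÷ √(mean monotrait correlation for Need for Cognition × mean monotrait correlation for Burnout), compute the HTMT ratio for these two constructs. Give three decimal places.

Mean heterotrait r = 1.89/12 = 0.1575.
Mean within-NFC = 3.98/6 = 0.6633; mean within-Bur = 1.69/3 = 0.5633.
Geometric mean = √(0.6633 × 0.5633) = 0.6113.
HTMT = 0.1575 / 0.6113 = 0.258.

0.258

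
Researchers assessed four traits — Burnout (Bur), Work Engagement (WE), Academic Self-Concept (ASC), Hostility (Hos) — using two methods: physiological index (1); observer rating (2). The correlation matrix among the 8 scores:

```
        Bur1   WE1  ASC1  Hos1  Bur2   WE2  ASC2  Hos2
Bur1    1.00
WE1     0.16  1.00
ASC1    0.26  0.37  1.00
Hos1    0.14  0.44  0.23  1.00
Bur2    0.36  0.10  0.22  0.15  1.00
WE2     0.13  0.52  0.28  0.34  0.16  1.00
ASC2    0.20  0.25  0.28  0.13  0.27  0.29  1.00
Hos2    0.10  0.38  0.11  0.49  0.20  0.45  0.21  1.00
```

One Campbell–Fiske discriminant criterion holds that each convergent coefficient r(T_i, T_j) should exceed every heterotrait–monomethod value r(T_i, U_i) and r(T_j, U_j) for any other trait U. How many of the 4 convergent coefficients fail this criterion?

Checking each validity diagonal entry against its comparison values:
Bur (methods 1·2): 0.36 vs {0.16, 0.16, 0.26, 0.27, 0.14, 0.20} → pass.
WE (methods 1·2): 0.52 vs {0.16, 0.16, 0.37, 0.29, 0.44, 0.45} → pass.
ASC (methods 1·2): 0.28 vs {0.26, 0.27, 0.37, 0.29, 0.23, 0.21} → fail.
Hos (methods 1·2): 0.49 vs {0.14, 0.20, 0.44, 0.45, 0.23, 0.21} → pass.
1 of 4 fail.

1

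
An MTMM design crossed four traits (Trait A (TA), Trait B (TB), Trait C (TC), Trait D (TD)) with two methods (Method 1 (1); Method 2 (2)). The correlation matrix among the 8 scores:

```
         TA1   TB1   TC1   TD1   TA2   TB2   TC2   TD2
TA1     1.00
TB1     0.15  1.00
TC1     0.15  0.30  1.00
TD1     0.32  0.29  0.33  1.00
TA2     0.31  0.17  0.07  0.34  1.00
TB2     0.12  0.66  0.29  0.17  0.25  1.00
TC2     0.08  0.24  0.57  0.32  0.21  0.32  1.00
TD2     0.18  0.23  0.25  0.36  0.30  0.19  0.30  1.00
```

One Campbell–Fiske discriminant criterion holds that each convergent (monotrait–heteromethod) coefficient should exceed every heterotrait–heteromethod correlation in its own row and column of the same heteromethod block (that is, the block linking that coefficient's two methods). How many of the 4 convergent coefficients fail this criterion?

Each convergent coefficient versus the relevant comparison correlations:
TA (methods 1·2): 0.31 vs {0.12, 0.17, 0.08, 0.07, 0.18, 0.34} → fail.
TB (methods 1·2): 0.66 vs {0.17, 0.12, 0.24, 0.29, 0.23, 0.17} → pass.
TC (methods 1·2): 0.57 vs {0.07, 0.08, 0.29, 0.24, 0.25, 0.32} → pass.
TD (methods 1·2): 0.36 vs {0.34, 0.18, 0.17, 0.23, 0.32, 0.25} → pass.
1 of 4 fail.

1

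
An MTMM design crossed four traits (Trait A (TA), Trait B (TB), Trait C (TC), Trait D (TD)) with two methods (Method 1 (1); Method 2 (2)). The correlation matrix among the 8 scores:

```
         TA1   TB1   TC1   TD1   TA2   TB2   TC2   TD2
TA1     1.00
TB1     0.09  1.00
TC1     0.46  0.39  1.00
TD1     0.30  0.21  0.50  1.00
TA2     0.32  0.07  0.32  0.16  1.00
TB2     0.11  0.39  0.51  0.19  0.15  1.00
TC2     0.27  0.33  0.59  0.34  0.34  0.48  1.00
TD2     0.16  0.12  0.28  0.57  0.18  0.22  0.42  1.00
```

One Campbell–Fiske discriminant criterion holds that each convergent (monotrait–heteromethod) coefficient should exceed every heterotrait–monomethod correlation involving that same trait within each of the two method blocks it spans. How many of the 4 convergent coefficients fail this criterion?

2

Each convergent coefficient versus the relevant comparison correlations:
TA (methods 1·2): 0.32 vs {0.09, 0.15, 0.46, 0.34, 0.30, 0.18} → fail.
TB (methods 1·2): 0.39 vs {0.09, 0.15, 0.39, 0.48, 0.21, 0.22} → fail.
TC (methods 1·2): 0.59 vs {0.46, 0.34, 0.39, 0.48, 0.50, 0.42} → pass.
TD (methods 1·2): 0.57 vs {0.30, 0.18, 0.21, 0.22, 0.50, 0.42} → pass.
2 of 4 fail.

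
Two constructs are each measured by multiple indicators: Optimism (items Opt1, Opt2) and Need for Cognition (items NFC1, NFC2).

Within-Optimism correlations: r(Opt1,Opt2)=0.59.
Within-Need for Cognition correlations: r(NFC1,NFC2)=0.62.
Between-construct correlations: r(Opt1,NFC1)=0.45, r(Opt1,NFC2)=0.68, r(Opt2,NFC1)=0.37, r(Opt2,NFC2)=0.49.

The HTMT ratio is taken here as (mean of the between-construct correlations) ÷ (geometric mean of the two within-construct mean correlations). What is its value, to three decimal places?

Mean between = 1.99/4 = 0.4975.
Mean within-Opt = 0.59/1 = 0.5900; mean within-NFC = 0.62/1 = 0.6200.
Geometric mean = √(0.5900 × 0.6200) = 0.6048.
HTMT = 0.4975 / 0.6048 = 0.823.

0.823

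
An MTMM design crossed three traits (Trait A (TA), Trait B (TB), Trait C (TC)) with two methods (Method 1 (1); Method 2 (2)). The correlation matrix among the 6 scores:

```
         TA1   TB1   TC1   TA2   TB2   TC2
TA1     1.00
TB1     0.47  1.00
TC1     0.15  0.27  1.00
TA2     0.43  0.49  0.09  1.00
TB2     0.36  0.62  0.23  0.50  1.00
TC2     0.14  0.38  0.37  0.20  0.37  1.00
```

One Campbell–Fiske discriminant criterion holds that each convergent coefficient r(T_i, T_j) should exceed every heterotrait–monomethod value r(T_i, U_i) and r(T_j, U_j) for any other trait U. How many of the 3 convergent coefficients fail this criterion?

Convergent coefficients and their comparison sets:
TA (methods 1·2): 0.43 vs {0.47, 0.50, 0.15, 0.20} → fail.
TB (methods 1·2): 0.62 vs {0.47, 0.50, 0.27, 0.37} → pass.
TC (methods 1·2): 0.37 vs {0.15, 0.20, 0.27, 0.37} → fail.
2 of 3 fail.

2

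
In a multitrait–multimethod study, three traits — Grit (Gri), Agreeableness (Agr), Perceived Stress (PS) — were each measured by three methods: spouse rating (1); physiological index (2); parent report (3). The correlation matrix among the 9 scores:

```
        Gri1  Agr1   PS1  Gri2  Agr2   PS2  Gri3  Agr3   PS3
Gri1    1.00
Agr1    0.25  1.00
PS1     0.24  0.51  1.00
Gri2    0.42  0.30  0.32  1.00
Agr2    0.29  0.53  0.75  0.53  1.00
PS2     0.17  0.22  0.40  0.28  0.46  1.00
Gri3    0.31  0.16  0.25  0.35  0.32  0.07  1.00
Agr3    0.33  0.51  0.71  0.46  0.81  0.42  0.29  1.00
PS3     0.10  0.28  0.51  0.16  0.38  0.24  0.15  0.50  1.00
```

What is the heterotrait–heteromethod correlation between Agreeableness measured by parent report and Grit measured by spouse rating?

0.33

Different traits and methods: r(Agr3, Gri1) = 0.33.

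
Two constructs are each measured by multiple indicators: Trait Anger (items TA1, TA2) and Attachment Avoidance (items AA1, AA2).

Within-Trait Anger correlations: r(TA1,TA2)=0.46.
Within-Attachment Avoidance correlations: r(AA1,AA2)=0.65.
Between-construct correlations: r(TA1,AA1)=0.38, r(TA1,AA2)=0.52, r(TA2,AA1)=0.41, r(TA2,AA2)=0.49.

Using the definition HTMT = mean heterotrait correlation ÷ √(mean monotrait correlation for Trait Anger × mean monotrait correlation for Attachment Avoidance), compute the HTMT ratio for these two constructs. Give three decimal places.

0.823

Between-construct mean = 1.80/4 = 0.4500.
Mean within-TA = 0.46/1 = 0.4600; mean within-AA = 0.65/1 = 0.6500.
Geometric mean = √(0.4600 × 0.6500) = 0.5468.
HTMT = 0.4500 / 0.5468 = 0.823.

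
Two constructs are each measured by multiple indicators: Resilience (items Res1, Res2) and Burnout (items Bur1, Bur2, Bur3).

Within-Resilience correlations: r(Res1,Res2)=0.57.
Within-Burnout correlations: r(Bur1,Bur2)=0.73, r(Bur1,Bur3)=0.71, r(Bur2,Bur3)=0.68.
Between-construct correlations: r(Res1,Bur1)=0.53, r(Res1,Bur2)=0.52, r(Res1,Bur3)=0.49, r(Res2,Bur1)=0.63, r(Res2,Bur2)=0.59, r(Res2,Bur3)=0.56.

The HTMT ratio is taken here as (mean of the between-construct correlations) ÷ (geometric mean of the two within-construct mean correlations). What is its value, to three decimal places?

0.872

Mean between = 3.32/6 = 0.5533.
Mean within-Res = 0.57/1 = 0.5700; mean within-Bur = 2.12/3 = 0.7067.
Geometric mean = √(0.5700 × 0.7067) = 0.6347.
HTMT = 0.5533 / 0.6347 = 0.872.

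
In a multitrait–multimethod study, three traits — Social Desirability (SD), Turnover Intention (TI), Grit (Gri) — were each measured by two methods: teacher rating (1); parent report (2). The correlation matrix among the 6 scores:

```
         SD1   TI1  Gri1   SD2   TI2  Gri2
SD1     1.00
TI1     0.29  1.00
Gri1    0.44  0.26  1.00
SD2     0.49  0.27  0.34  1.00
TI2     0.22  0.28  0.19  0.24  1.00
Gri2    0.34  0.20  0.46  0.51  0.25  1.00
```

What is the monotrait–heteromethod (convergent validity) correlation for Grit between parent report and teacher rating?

Same trait (Gri), different methods: r(Gri2, Gri1) = 0.46.

0.46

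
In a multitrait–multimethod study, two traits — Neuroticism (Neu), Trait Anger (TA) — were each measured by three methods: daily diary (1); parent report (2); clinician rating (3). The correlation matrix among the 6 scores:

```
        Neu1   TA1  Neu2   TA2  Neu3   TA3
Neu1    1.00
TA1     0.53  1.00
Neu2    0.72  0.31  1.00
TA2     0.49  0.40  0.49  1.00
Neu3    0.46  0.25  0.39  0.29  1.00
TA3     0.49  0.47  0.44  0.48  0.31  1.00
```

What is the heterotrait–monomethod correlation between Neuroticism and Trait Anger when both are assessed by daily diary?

Different traits, same method: r(Neu1, TA1) = 0.53.

0.53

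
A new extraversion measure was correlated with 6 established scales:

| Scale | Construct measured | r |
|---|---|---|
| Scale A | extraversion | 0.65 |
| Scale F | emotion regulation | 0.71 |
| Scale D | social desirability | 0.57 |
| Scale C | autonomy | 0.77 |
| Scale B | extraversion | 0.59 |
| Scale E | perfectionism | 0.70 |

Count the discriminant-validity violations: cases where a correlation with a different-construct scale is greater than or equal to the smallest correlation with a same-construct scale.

3

Convergent (same construct = extraversion): Scale A, Scale B.
Smallest convergent = 0.59. Discriminant values: 0.71, 0.57, 0.77, 0.70; count ≥ 0.59 → 3.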